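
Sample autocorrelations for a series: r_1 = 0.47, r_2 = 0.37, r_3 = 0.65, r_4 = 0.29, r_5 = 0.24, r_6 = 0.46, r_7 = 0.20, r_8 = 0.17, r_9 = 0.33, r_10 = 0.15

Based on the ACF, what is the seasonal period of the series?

The largest autocorrelation is r_3 = 0.65; the remaining lags stay at or below 0.47. The elevated value at lag 1 (0.47), dropping to 0.37 at lag 2, reflects decaying short-term dependence rather than seasonality.
The dominant spike at lag 3 indicates a seasonal period of 3.

3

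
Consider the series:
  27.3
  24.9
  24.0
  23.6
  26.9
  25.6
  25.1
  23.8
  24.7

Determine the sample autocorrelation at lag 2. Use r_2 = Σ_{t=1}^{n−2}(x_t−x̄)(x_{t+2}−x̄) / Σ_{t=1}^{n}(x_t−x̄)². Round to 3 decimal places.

Mean x̄ = (27.3 + 24.9 + 24.0 + 23.6 + 26.9 + 25.6 + 25.1 + 23.8 + 24.7)/9 = 25.1000
Numerator Σ_{t=1}^{7}(x_t−x̄)(x_{t+2}−x̄) = -5.5000
Denominator Σ(x_t−x̄)² = 13.6800
r_2 = -5.5000 / 13.6800 = -0.402

-0.402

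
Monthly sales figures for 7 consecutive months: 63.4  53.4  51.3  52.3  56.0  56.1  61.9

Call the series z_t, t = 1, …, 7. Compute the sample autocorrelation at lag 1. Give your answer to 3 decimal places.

Mean z̄ = (63.4 + 53.4 + 51.3 + 52.3 + 56.0 + 56.1 + 61.9)/7 = 56.3429
Deviations from mean: 7.0571, -2.9429, -5.0429, -4.0429, -0.3429, -0.2429, 5.5571
Σ(z_t−z̄)(z_{t+1}−z̄) = (-20.7682) + (14.8404) + (20.3876) + (1.3861) + (0.0833) + (-1.3496) = 14.5796
Denominator Σ(z_t−z̄)² = 131.2971
r_1 = 14.5796 / 131.2971 = 0.111

0.111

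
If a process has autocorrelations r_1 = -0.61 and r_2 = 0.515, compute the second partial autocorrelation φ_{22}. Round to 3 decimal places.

φ_{22} = (r_2 − r_1²) / (1 − r_1²)
r_1² = (-0.61)² = 0.3721
Numerator = 0.515 − 0.3721 = 0.1429; denominator = 1 − 0.3721 = 0.6279
φ_{22} = 0.1429 / 0.6279 = 0.228

0.228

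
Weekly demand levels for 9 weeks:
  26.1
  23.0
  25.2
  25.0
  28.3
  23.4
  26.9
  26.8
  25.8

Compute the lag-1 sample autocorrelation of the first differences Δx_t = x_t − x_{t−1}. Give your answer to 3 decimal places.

-0.660

First differences Δx: -3.1, 2.2, -0.2, 3.3, -4.9, 3.5, -0.1, -1.0
Mean of differences = -0.0375
Numerator Σ(Δx_t−Δx̄)(Δx_{t+1}−Δx̄) = -41.3489
Denominator Σ(Δx_t−Δx̄)² = 62.6388
r_1(Δx) = -41.3489 / 62.6388 = -0.660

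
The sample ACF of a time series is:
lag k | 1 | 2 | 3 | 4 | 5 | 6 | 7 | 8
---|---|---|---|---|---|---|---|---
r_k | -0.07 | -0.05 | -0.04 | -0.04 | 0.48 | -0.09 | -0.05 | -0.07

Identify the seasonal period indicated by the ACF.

5

The largest autocorrelation is r_5 = 0.48; the remaining lags stay at or below -0.04.
The dominant spike at lag 5 indicates a seasonal period of 5.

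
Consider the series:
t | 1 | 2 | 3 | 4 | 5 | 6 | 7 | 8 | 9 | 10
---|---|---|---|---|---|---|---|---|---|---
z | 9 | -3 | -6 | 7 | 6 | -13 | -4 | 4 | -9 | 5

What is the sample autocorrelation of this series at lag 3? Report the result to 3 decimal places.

0.414

Mean z̄ = (9 − 3 − 6 + 7 + 6 − 13 − 4 + 4 − 9 + 5)/10 = -0.4000
Numerator Σ_{t=1}^{7}(z_t−z̄)(z_{t+3}−z̄) = 213.9200
Denominator Σ(z_t−z̄)² = 516.4000
r_3 = 213.9200 / 516.4000 = 0.414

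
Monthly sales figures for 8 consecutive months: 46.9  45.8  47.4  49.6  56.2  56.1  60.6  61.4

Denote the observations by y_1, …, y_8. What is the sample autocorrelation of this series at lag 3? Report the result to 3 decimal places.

-0.066

Mean ȳ = (46.9 + 45.8 + 47.4 + 49.6 + 56.2 + 56.1 + 60.6 + 61.4)/8 = 53.0000
Σ(y_t−ȳ)(y_{t+3}−ȳ) = (20.7400) + (-23.0400) + (-17.3600) + (-25.8400) + (26.8800) = -18.6200
Denominator Σ(y_t−ȳ)² = 280.1400
r_3 = -18.6200 / 280.1400 = -0.066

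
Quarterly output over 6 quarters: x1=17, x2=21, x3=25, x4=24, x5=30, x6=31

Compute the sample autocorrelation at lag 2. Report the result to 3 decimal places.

-0.018

Mean x̄ = (17 + 21 + 25 + 24 + 30 + 31)/6 = 24.6667
Σ(x_t−x̄)(x_{t+2}−x̄) = (-2.5556) + (2.4444) + (1.7778) + (-4.2222) = -2.5556
Denominator Σ(x_t−x̄)² = 141.3333
r_2 = -2.5556 / 141.3333 = -0.018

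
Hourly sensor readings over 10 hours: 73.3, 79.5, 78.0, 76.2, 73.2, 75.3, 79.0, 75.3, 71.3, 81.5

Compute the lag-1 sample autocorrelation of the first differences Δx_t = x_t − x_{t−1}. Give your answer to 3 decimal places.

First differences Δx: 6.2, -1.5, -1.8, -3.0, 2.1, 3.7, -3.7, -4.0, 10.2
Mean of differences = 0.9111
Numerator Σ(Δx_t−Δx̄)(Δx_{t+1}−Δx̄) = -32.7790
Denominator Σ(Δx_t−Δx̄)² = 197.2889
r_1(Δx) = -32.7790 / 197.2889 = -0.166

-0.166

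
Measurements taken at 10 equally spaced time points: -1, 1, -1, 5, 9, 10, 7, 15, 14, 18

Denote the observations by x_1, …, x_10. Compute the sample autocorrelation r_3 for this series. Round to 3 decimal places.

0.033

Mean x̄ = (-1 + 1 − 1 + 5 + 9 + 10 + 7 + 15 + 14 + 18)/10 = 7.7000
Σ(x_t−x̄)(x_{t+3}−x̄) = (23.4900) + (-8.7100) + (-20.0100) + (1.8900) + (9.4900) + (14.4900) + (-7.2100) = 13.4300
Denominator Σ(x_t−x̄)² = 410.1000
r_3 = 13.4300 / 410.1000 = 0.033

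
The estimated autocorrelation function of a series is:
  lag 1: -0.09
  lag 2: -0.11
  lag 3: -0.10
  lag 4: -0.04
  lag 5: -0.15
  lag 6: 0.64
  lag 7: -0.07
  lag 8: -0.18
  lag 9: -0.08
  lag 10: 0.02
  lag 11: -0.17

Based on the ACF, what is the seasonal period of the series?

6

The largest autocorrelation is r_6 = 0.64; the remaining lags stay at or below 0.02.
The dominant spike at lag 6 indicates a seasonal period of 6.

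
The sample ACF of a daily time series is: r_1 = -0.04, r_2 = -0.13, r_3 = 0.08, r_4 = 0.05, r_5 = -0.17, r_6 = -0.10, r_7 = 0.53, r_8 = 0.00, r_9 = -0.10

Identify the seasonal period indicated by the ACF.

The largest autocorrelation is r_7 = 0.53; the remaining lags stay at or below 0.08.
The dominant spike at lag 7 indicates a seasonal period of 7.

7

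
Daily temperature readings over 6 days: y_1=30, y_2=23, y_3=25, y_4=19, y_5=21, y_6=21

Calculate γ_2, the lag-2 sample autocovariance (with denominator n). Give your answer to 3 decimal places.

3.046

Mean ȳ = (30 + 23 + 25 + 19 + 21 + 21)/6 = 23.1667
Σ_{t=1}^{4}(y_t−ȳ)(y_{t+2}−ȳ) = 18.2778
γ_2 = 18.2778 / 6 = 3.046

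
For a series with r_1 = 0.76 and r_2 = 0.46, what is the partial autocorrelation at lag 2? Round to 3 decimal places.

φ_{22} = (r_2 − r_1²) / (1 − r_1²)
r_1² = (0.76)² = 0.5776
Numerator = 0.46 − 0.5776 = -0.1176; denominator = 1 − 0.5776 = 0.4224
φ_{22} = -0.1176 / 0.4224 = -0.278

-0.278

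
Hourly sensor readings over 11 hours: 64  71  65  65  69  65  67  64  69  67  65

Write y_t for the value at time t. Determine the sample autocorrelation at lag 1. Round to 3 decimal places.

-0.564

Mean ȳ = (64 + 71 + 65 + 65 + 69 + 65 + 67 + 64 + 69 + 67 + 65)/11 = 66.4545
Numerator Σ_{t=1}^{10}(y_t−ȳ)(y_{t+1}−ȳ) = -30.8430
Denominator Σ(y_t−ȳ)² = 54.7273
r_1 = -30.8430 / 54.7273 = -0.564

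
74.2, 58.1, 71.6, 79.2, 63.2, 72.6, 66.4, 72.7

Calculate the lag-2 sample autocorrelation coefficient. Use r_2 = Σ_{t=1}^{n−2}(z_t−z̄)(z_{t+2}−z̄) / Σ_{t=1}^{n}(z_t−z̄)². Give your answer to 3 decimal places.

Mean z̄ = (74.2 + 58.1 + 71.6 + 79.2 + 63.2 + 72.6 + 66.4 + 72.7)/8 = 69.7500
Σ(z_t−z̄)(z_{t+2}−z̄) = (8.2325) + (-110.0925) + (-12.1175) + (26.9325) + (21.9425) + (8.4075) = -56.6950
Denominator Σ(z_t−z̄)² = 319.2000
r_2 = -56.6950 / 319.2000 = -0.178

-0.178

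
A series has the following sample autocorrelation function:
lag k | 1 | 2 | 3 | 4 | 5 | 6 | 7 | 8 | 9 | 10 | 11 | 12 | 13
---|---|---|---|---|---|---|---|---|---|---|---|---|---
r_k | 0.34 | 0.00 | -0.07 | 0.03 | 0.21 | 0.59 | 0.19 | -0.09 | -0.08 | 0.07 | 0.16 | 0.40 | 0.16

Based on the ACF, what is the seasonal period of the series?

The largest autocorrelation is r_6 = 0.59, with a weaker echo at lag 12 (0.40); the remaining lags stay at or below 0.34. The elevated value at lag 1 (0.34), dropping to 0.00 at lag 2, reflects decaying short-term dependence rather than seasonality.
The dominant spike at lag 6 indicates a seasonal period of 6.

6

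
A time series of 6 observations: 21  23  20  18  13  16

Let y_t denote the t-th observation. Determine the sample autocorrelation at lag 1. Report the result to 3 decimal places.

Mean ȳ = (21 + 23 + 20 + 18 + 13 + 16)/6 = 18.5000
Σ(y_t−ȳ)(y_{t+1}−ȳ) = (11.2500) + (6.7500) + (-0.7500) + (2.7500) + (13.7500) = 33.7500
Denominator Σ(y_t−ȳ)² = 65.5000
r_1 = 33.7500 / 65.5000 = 0.515

0.515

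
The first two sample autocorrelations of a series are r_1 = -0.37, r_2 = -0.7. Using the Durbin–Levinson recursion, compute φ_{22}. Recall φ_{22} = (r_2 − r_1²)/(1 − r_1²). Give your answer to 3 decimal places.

φ_{22} = (r_2 − r_1²) / (1 − r_1²)
r_1² = (-0.37)² = 0.1369
Numerator = -0.7 − 0.1369 = -0.8369; denominator = 1 − 0.1369 = 0.8631
φ_{22} = -0.8369 / 0.8631 = -0.970

-0.970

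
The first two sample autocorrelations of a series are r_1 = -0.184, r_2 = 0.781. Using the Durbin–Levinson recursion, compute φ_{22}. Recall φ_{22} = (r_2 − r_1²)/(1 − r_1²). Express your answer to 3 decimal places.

φ_{22} = (r_2 − r_1²) / (1 − r_1²)
r_1² = (-0.184)² = 0.033856
Numerator = 0.781 − 0.0339 = 0.7471; denominator = 1 − 0.0339 = 0.9661
φ_{22} = 0.7471 / 0.9661 = 0.773

0.773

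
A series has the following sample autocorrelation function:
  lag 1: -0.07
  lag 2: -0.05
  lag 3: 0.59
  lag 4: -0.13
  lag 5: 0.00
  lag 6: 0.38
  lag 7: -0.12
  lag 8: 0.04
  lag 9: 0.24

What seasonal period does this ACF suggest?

The largest autocorrelation is r_3 = 0.59, with weaker echoes at lags 6 (0.38) and 9 (0.24); the remaining lags stay at or below 0.04.
The dominant spike at lag 3 indicates a seasonal period of 3.

3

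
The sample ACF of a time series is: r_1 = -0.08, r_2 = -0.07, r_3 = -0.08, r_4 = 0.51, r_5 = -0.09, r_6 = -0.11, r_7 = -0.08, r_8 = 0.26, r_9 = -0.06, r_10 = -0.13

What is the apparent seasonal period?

4

The largest autocorrelation is r_4 = 0.51, with a weaker echo at lag 8 (0.26); the remaining lags stay at or below -0.06.
The dominant spike at lag 4 indicates a seasonal period of 4.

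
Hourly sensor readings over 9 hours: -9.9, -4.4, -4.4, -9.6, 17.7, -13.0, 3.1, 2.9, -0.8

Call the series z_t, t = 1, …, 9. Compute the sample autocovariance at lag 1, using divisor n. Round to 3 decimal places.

-38.712

Mean z̄ = (-9.9 − 4.4 − 4.4 − 9.6 + 17.7 − 13.0 + 3.1 + 2.9 − 0.8)/9 = -2.0444
Σ_{t=1}^{8}(z_t−z̄)(z_{t+1}−z̄) = -348.4120
γ_1 = -348.4120 / 9 = -38.712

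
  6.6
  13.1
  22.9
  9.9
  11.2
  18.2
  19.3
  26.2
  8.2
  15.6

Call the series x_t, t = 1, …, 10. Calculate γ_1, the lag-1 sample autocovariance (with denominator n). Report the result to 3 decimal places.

Mean x̄ = (6.6 + 13.1 + 22.9 + 9.9 + 11.2 + 18.2 + 19.3 + 26.2 + 8.2 + 15.6)/10 = 15.1200
Σ_{t=1}^{9}(x_t−x̄)(x_{t+1}−x̄) = -51.5344
γ_1 = -51.5344 / 10 = -5.153

-5.153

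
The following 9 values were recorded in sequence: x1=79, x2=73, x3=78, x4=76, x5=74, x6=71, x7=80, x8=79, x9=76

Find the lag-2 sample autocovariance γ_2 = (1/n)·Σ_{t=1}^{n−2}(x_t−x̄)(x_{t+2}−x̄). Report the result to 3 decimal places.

Mean x̄ = (79 + 73 + 78 + 76 + 74 + 71 + 80 + 79 + 76)/9 = 76.2222
Σ_{t=1}^{7}(x_t−x̄)(x_{t+2}−x̄) = -20.8765
γ_2 = -20.8765 / 9 = -2.320

-2.320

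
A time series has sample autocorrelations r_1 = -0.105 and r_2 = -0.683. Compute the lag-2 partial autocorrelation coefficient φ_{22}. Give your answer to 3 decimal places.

φ_{22} = (r_2 − r_1²) / (1 − r_1²)
r_1² = (-0.105)² = 0.011025
Numerator = -0.683 − 0.0110 = -0.6940; denominator = 1 − 0.0110 = 0.9890
φ_{22} = -0.6940 / 0.9890 = -0.702

-0.702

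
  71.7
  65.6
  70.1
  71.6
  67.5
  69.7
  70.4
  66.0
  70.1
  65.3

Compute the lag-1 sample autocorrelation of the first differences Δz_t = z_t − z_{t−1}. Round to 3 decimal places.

-0.531

First differences Δz: -6.1, 4.5, 1.5, -4.1, 2.2, 0.7, -4.4, 4.1, -4.8
Mean of differences = -0.7111
Numerator Σ(Δz_t−Δz̄)(Δz_{t+1}−Δz̄) = -72.4357
Denominator Σ(Δz_t−Δz̄)² = 136.5089
r_1(Δz) = -72.4357 / 136.5089 = -0.531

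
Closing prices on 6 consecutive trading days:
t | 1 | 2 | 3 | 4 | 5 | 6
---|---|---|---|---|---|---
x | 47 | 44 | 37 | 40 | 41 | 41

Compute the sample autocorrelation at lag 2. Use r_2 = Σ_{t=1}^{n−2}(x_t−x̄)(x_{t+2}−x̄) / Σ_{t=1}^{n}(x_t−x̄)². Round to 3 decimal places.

Mean x̄ = (47 + 44 + 37 + 40 + 41 + 41)/6 = 41.6667
Deviations from mean: 5.3333, 2.3333, -4.6667, -1.6667, -0.6667, -0.6667
Σ(x_t−x̄)(x_{t+2}−x̄) = (-24.8889) + (-3.8889) + (3.1111) + (1.1111) = -24.5556
Denominator Σ(x_t−x̄)² = 59.3333
r_2 = -24.5556 / 59.3333 = -0.414

-0.414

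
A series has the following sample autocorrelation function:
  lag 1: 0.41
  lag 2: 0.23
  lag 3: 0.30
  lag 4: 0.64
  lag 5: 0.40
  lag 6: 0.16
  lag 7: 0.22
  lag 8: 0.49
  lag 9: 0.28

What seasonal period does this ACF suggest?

The largest autocorrelation is r_4 = 0.64, with a weaker echo at lag 8 (0.49); the remaining lags stay at or below 0.41. The elevated value at lag 1 (0.41), dropping to 0.23 at lag 2, reflects decaying short-term dependence rather than seasonality.
The dominant spike at lag 4 indicates a seasonal period of 4.

4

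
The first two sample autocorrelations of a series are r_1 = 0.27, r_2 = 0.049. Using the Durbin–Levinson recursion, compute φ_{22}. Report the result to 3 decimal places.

-0.026

φ_{22} = (r_2 − r_1²) / (1 − r_1²)
r_1² = (0.27)² = 0.0729
Numerator = 0.049 − 0.0729 = -0.0239; denominator = 1 − 0.0729 = 0.9271
φ_{22} = -0.0239 / 0.9271 = -0.026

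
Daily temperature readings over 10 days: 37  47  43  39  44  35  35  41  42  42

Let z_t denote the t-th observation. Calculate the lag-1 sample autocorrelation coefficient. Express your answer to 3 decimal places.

-0.030

Mean z̄ = (37 + 47 + 43 + 39 + 44 + 35 + 35 + 41 + 42 + 42)/10 = 40.5000
Numerator Σ_{t=1}^{9}(z_t−z̄)(z_{t+1}−z̄) = -4.2500
Denominator Σ(z_t−z̄)² = 140.5000
r_1 = -4.2500 / 140.5000 = -0.030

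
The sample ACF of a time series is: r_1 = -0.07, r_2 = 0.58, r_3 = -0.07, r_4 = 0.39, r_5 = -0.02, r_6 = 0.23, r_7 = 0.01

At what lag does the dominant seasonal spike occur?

2

The largest autocorrelation is r_2 = 0.58, with weaker echoes at lags 4 (0.39) and 6 (0.23); the remaining lags stay at or below 0.01.
The dominant spike at lag 2 indicates a seasonal period of 2.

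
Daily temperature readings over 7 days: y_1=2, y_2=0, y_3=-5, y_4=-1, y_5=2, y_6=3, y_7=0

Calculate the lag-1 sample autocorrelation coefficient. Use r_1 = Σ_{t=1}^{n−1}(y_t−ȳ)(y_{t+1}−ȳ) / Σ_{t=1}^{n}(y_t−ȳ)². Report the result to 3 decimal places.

Mean ȳ = (2 + 0 − 5 − 1 + 2 + 3 + 0)/7 = 0.1429
Numerator Σ_{t=1}^{6}(y_t−ȳ)(y_{t+1}−ȳ) = 9.1224
Denominator Σ(y_t−ȳ)² = 42.8571
r_1 = 9.1224 / 42.8571 = 0.213

0.213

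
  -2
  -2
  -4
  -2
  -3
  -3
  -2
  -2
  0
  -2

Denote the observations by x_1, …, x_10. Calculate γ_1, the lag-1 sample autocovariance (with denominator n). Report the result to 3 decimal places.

Mean x̄ = (-2 − 2 − 4 − 2 − 3 − 3 − 2 − 2 + 0 − 2)/10 = -2.2000
Σ_{t=1}^{9}(x_t−x̄)(x_{t+1}−x̄) = 0.5600
γ_1 = 0.5600 / 10 = 0.056

0.056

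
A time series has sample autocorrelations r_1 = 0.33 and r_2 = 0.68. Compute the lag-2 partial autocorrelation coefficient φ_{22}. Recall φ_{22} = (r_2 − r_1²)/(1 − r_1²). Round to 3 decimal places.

0.641

φ_{22} = (r_2 − r_1²) / (1 − r_1²)
r_1² = (0.33)² = 0.1089
Numerator = 0.68 − 0.1089 = 0.5711; denominator = 1 − 0.1089 = 0.8911
φ_{22} = 0.5711 / 0.8911 = 0.641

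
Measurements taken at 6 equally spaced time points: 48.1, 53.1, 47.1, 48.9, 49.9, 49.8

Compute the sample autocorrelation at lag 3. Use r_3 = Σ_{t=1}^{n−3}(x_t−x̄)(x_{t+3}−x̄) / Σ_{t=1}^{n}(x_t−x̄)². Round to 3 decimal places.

Mean x̄ = (48.1 + 53.1 + 47.1 + 48.9 + 49.9 + 49.8)/6 = 49.4833
Σ(x_t−x̄)(x_{t+3}−x̄) = (0.8069) + (1.5069) + (-0.7547) = 1.5592
Denominator Σ(x_t−x̄)² = 21.2883
r_3 = 1.5592 / 21.2883 = 0.073

0.073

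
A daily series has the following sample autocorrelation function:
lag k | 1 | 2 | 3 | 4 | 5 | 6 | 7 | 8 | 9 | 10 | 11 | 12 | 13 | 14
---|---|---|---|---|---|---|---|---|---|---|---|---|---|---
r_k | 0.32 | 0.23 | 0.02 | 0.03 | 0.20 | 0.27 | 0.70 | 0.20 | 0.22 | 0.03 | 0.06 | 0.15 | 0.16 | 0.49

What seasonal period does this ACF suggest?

7

The largest autocorrelation is r_7 = 0.70, with a weaker echo at lag 14 (0.49); the remaining lags stay at or below 0.32. The elevated value at lag 1 (0.32), dropping to 0.23 at lag 2, reflects decaying short-term dependence rather than seasonality.
The dominant spike at lag 7 indicates a seasonal period of 7.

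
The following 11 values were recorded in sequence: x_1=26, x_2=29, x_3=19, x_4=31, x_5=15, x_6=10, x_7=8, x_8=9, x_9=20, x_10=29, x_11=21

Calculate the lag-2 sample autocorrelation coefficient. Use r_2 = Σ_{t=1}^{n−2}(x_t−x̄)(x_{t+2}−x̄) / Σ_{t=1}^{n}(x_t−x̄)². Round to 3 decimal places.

0.072

Mean x̄ = (26 + 29 + 19 + 31 + 15 + 10 + 8 + 9 + 20 + 29 + 21)/11 = 19.7273
Numerator Σ_{t=1}^{9}(x_t−x̄)(x_{t+2}−x̄) = 51.2149
Denominator Σ(x_t−x̄)² = 710.1818
r_2 = 51.2149 / 710.1818 = 0.072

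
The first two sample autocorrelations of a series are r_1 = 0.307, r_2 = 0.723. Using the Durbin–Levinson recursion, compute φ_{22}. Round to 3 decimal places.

φ_{22} = (r_2 − r_1²) / (1 − r_1²)
r_1² = (0.307)² = 0.094249
Numerator = 0.723 − 0.0942 = 0.6288; denominator = 1 − 0.0942 = 0.9058
φ_{22} = 0.6288 / 0.9058 = 0.694

0.694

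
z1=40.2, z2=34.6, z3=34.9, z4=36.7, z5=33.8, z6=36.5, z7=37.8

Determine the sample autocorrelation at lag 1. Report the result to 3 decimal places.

-0.199

Mean z̄ = (40.2 + 34.6 + 34.9 + 36.7 + 33.8 + 36.5 + 37.8)/7 = 36.3571
Deviations from mean: 3.8429, -1.7571, -1.4571, 0.3429, -2.5571, 0.1429, 1.4429
Numerator Σ_{t=1}^{6}(z_t−z̄)(z_{t+1}−z̄) = -5.7276
Denominator Σ(z_t−z̄)² = 28.7371
r_1 = -5.7276 / 28.7371 = -0.199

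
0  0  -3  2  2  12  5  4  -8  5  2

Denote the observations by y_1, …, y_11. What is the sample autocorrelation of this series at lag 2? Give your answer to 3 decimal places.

0.023

Mean ȳ = (0 + 0 − 3 + 2 + 2 + 12 + 5 + 4 − 8 + 5 + 2)/11 = 1.9091
Numerator Σ_{t=1}^{9}(y_t−ȳ)(y_{t+2}−ȳ) = 5.9835
Denominator Σ(y_t−ȳ)² = 254.9091
r_2 = 5.9835 / 254.9091 = 0.023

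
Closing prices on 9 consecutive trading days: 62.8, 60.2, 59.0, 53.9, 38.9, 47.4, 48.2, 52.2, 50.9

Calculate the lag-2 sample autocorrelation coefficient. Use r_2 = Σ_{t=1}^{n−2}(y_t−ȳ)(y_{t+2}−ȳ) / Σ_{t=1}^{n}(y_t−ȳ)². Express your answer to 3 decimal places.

0.115

Mean ȳ = (62.8 + 60.2 + 59.0 + 53.9 + 38.9 + 47.4 + 48.2 + 52.2 + 50.9)/9 = 52.6111
Σ(y_t−ȳ)(y_{t+2}−ȳ) = (65.0957) + (9.7812) + (-87.5988) + (-6.7165) + (60.4812) + (2.1423) + (7.5479) = 50.7331
Denominator Σ(y_t−ȳ)² = 441.5889
r_2 = 50.7331 / 441.5889 = 0.115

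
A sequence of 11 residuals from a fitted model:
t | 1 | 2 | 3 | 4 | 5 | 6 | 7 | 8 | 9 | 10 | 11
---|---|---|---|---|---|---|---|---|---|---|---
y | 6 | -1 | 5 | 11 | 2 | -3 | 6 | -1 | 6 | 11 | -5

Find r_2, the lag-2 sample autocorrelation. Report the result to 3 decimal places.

-0.358

Mean ȳ = (6 − 1 + 5 + 11 + 2 − 3 + 6 − 1 + 6 + 11 − 5)/11 = 3.3636
Numerator Σ_{t=1}^{9}(y_t−ȳ)(y_{t+2}−ȳ) = -104.0826
Denominator Σ(y_t−ȳ)² = 290.5455
r_2 = -104.0826 / 290.5455 = -0.358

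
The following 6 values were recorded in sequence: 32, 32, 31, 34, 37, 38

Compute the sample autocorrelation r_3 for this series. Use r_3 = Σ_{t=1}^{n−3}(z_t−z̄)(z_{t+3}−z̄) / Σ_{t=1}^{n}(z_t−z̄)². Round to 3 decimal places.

Mean z̄ = (32 + 32 + 31 + 34 + 37 + 38)/6 = 34.0000
Σ(z_t−z̄)(z_{t+3}−z̄) = (0.0000) + (-6.0000) + (-12.0000) = -18.0000
Denominator Σ(z_t−z̄)² = 42.0000
r_3 = -18.0000 / 42.0000 = -0.429

-0.429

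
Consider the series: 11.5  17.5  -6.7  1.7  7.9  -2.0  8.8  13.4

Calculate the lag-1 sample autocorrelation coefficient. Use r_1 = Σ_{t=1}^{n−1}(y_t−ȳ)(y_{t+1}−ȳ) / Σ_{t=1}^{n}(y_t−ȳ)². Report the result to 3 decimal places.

-0.104

Mean ȳ = (11.5 + 17.5 − 6.7 + 1.7 + 7.9 − 2.0 + 8.8 + 13.4)/8 = 6.5125
Σ(y_t−ȳ)(y_{t+1}−ȳ) = (54.8002) + (-145.1723) + (63.5852) + (-6.6773) + (-11.8111) + (-19.4723) + (15.7552) = -48.9927
Denominator Σ(y_t−ȳ)² = 470.3888
r_1 = -48.9927 / 470.3888 = -0.104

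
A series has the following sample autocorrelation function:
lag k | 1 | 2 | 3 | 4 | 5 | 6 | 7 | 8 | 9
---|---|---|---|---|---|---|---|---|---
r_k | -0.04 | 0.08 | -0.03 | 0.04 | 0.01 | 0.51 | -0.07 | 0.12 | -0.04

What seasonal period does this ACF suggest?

6

The largest autocorrelation is r_6 = 0.51; the remaining lags stay at or below 0.12.
The dominant spike at lag 6 indicates a seasonal period of 6.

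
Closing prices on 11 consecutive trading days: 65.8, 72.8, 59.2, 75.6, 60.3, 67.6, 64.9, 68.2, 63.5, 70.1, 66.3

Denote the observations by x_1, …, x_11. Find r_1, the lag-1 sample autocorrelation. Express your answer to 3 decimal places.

-0.833

Mean x̄ = (65.8 + 72.8 + 59.2 + 75.6 + 60.3 + 67.6 + 64.9 + 68.2 + 63.5 + 70.1 + 66.3)/11 = 66.7545
Numerator Σ_{t=1}^{10}(x_t−x̄)(x_{t+1}−x̄) = -202.1766
Denominator Σ(x_t−x̄)² = 242.6673
r_1 = -202.1766 / 242.6673 = -0.833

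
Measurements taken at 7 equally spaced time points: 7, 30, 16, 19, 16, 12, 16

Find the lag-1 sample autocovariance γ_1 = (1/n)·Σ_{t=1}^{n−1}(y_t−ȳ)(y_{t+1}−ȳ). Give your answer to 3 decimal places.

Mean ȳ = (7 + 30 + 16 + 19 + 16 + 12 + 16)/7 = 16.5714
Deviations: -9.5714, 13.4286, -0.5714, 2.4286, -0.5714, -4.5714, -0.5714
Σ_{t=1}^{6}(y_t−ȳ)(y_{t+1}−ȳ) = -133.7551
γ_1 = -133.7551 / 7 = -19.108

-19.108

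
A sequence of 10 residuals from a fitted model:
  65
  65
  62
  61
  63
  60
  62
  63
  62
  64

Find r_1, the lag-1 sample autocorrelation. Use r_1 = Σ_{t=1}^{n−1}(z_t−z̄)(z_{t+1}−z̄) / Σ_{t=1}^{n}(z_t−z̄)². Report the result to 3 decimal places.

Mean z̄ = (65 + 65 + 62 + 61 + 63 + 60 + 62 + 63 + 62 + 64)/10 = 62.7000
Numerator Σ_{t=1}^{9}(z_t−z̄)(z_{t+1}−z̄) = 4.1100
Denominator Σ(z_t−z̄)² = 24.1000
r_1 = 4.1100 / 24.1000 = 0.171

0.171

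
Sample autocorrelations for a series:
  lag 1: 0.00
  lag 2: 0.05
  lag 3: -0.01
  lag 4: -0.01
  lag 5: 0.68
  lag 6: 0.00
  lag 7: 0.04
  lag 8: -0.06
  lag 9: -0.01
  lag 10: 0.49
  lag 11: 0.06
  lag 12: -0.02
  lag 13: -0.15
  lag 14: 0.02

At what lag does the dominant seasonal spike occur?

The largest autocorrelation is r_5 = 0.68, with a weaker echo at lag 10 (0.49); the remaining lags stay at or below 0.06.
The dominant spike at lag 5 indicates a seasonal period of 5.

5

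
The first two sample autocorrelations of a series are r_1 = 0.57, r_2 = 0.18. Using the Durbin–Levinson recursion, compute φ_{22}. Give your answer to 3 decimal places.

φ_{22} = (r_2 − r_1²) / (1 − r_1²)
r_1² = (0.57)² = 0.3249
Numerator = 0.18 − 0.3249 = -0.1449; denominator = 1 − 0.3249 = 0.6751
φ_{22} = -0.1449 / 0.6751 = -0.215

-0.215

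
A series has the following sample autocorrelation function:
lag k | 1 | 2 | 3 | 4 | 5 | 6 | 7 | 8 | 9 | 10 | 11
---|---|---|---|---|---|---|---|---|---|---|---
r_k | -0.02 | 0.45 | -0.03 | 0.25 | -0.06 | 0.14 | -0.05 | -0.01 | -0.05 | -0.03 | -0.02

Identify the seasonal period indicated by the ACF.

The largest autocorrelation is r_2 = 0.45, with a weaker echo at lag 4 (0.25); the remaining lags stay at or below 0.14.
The dominant spike at lag 2 indicates a seasonal period of 2.

2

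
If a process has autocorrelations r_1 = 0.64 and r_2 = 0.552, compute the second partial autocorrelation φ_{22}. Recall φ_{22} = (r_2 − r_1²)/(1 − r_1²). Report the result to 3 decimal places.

φ_{22} = (r_2 − r_1²) / (1 − r_1²)
r_1² = (0.64)² = 0.4096
Numerator = 0.552 − 0.4096 = 0.1424; denominator = 1 − 0.4096 = 0.5904
φ_{22} = 0.1424 / 0.5904 = 0.241

0.241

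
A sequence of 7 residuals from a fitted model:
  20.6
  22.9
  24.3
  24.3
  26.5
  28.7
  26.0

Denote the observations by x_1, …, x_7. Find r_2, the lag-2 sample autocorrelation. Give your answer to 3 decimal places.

0.056

Mean x̄ = (20.6 + 22.9 + 24.3 + 24.3 + 26.5 + 28.7 + 26.0)/7 = 24.7571
Numerator Σ_{t=1}^{5}(x_t−x̄)(x_{t+2}−x̄) = 2.3163
Denominator Σ(x_t−x̄)² = 41.2771
r_2 = 2.3163 / 41.2771 = 0.056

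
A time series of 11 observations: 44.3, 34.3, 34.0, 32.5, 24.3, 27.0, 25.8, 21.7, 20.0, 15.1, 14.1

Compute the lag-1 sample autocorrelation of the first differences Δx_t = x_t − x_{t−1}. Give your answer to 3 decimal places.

First differences Δx: -10.0, -0.3, -1.5, -8.2, 2.7, -1.2, -4.1, -1.7, -4.9, -1.0
Mean of differences = -3.0200
Numerator Σ(Δx_t−Δx̄)(Δx_{t+1}−Δx̄) = -51.6144
Denominator Σ(Δx_t−Δx̄)² = 131.8160
r_1(Δx) = -51.6144 / 131.8160 = -0.392

-0.392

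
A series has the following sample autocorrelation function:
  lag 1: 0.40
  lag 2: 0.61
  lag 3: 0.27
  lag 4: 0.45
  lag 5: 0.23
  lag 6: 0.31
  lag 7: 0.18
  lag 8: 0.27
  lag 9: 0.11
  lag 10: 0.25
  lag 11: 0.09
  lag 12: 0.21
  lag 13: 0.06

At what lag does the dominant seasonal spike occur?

The largest autocorrelation is r_2 = 0.61, with a weaker echo at lag 4 (0.45); the remaining lags stay at or below 0.40.
The dominant spike at lag 2 indicates a seasonal period of 2.

2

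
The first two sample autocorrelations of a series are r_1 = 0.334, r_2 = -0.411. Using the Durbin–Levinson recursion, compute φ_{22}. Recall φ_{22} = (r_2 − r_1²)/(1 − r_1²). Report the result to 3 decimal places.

-0.588

φ_{22} = (r_2 − r_1²) / (1 − r_1²)
r_1² = (0.334)² = 0.111556
Numerator = -0.411 − 0.1116 = -0.5226; denominator = 1 − 0.1116 = 0.8884
φ_{22} = -0.5226 / 0.8884 = -0.588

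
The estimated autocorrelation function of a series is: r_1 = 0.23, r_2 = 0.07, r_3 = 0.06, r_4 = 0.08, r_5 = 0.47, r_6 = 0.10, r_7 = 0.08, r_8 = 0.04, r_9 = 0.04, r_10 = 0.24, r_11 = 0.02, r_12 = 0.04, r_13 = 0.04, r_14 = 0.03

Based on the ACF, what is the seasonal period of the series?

The largest autocorrelation is r_5 = 0.47, with a weaker echo at lag 10 (0.24); the remaining lags stay at or below 0.23. The elevated value at lag 1 (0.23), dropping to 0.07 at lag 2, reflects decaying short-term dependence rather than seasonality.
The dominant spike at lag 5 indicates a seasonal period of 5.

5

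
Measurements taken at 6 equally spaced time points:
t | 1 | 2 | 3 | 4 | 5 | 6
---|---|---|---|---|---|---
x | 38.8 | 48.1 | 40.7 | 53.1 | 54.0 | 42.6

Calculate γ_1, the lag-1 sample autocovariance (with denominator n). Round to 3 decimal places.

-6.151

Mean x̄ = (38.8 + 48.1 + 40.7 + 53.1 + 54.0 + 42.6)/6 = 46.2167
Σ_{t=1}^{5}(x_t−x̄)(x_{t+1}−x̄) = -36.9053
γ_1 = -36.9053 / 6 = -6.151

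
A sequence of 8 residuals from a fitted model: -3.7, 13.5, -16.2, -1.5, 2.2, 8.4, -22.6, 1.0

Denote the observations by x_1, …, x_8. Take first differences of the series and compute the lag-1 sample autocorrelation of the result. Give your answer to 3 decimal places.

-0.598

First differences Δx: 17.2, -29.7, 14.7, 3.7, 6.2, -31.0, 23.6
Mean of differences = 0.6714
Numerator Σ(Δx_t−Δx̄)(Δx_{t+1}−Δx̄) = -1770.1122
Denominator Σ(Δx_t−Δx̄)² = 2960.9543
r_1(Δx) = -1770.1122 / 2960.9543 = -0.598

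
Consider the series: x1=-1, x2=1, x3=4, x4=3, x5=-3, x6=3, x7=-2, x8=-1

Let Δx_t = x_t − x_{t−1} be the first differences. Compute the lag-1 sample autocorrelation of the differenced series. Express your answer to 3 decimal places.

-0.554

First differences Δx: 2, 3, -1, -6, 6, -5, 1
Mean of differences = 0.0000
Numerator Σ(Δx_t−Δx̄)(Δx_{t+1}−Δx̄) = -62.0000
Denominator Σ(Δx_t−Δx̄)² = 112.0000
r_1(Δx) = -62.0000 / 112.0000 = -0.554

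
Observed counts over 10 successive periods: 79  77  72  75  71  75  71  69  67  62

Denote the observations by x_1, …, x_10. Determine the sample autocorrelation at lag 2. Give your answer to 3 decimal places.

Mean x̄ = (79 + 77 + 72 + 75 + 71 + 75 + 71 + 69 + 67 + 62)/10 = 71.8000
Numerator Σ_{t=1}^{8}(x_t−x̄)(x_{t+2}−x̄) = 51.1200
Denominator Σ(x_t−x̄)² = 227.6000
r_2 = 51.1200 / 227.6000 = 0.225

0.225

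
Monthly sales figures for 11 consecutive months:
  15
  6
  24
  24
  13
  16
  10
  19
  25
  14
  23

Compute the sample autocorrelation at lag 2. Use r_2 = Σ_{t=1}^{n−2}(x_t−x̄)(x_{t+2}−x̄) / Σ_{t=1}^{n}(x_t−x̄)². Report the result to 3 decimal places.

-0.289

Mean x̄ = (15 + 6 + 24 + 24 + 13 + 16 + 10 + 19 + 25 + 14 + 23)/11 = 17.1818
Numerator Σ_{t=1}^{9}(x_t−x̄)(x_{t+2}−x̄) = -116.2479
Denominator Σ(x_t−x̄)² = 401.6364
r_2 = -116.2479 / 401.6364 = -0.289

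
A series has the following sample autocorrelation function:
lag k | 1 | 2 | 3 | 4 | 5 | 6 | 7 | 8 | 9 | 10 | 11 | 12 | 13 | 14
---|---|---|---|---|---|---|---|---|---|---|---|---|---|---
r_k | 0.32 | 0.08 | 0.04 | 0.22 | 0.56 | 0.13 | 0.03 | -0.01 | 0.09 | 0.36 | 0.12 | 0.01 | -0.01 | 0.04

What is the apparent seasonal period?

The largest autocorrelation is r_5 = 0.56, with a weaker echo at lag 10 (0.36); the remaining lags stay at or below 0.32. The elevated value at lag 1 (0.32), dropping to 0.08 at lag 2, reflects decaying short-term dependence rather than seasonality.
The dominant spike at lag 5 indicates a seasonal period of 5.

5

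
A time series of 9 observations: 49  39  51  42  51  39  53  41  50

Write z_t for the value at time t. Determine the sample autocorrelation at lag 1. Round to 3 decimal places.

-0.891

Mean z̄ = (49 + 39 + 51 + 42 + 51 + 39 + 53 + 41 + 50)/9 = 46.1111
Numerator Σ_{t=1}^{8}(z_t−z̄)(z_{t+1}−z̄) = -234.3457
Denominator Σ(z_t−z̄)² = 262.8889
r_1 = -234.3457 / 262.8889 = -0.891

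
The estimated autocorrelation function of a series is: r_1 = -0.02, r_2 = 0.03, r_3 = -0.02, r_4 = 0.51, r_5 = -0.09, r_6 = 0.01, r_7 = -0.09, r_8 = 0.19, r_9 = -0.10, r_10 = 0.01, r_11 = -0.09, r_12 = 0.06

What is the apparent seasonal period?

4

The largest autocorrelation is r_4 = 0.51, with a weaker echo at lag 8 (0.19); the remaining lags stay at or below 0.06.
The dominant spike at lag 4 indicates a seasonal period of 4.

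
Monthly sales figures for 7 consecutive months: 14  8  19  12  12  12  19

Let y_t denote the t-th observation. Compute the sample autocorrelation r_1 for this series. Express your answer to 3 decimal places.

Mean ȳ = (14 + 8 + 19 + 12 + 12 + 12 + 19)/7 = 13.7143
Deviations from mean: 0.2857, -5.7143, 5.2857, -1.7143, -1.7143, -1.7143, 5.2857
Σ(y_t−ȳ)(y_{t+1}−ȳ) = (-1.6327) + (-30.2041) + (-9.0612) + (2.9388) + (2.9388) + (-9.0612) = -44.0816
Denominator Σ(y_t−ȳ)² = 97.4286
r_1 = -44.0816 / 97.4286 = -0.452

-0.452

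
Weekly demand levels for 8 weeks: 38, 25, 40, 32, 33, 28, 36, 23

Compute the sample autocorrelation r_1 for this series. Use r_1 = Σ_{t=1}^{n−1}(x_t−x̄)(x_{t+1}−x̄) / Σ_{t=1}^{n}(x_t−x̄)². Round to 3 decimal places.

Mean x̄ = (38 + 25 + 40 + 32 + 33 + 28 + 36 + 23)/8 = 31.8750
Deviations from mean: 6.1250, -6.8750, 8.1250, 0.1250, 1.1250, -3.8750, 4.1250, -8.8750
Σ(x_t−x̄)(x_{t+1}−x̄) = (-42.1094) + (-55.8594) + (1.0156) + (0.1406) + (-4.3594) + (-15.9844) + (-36.6094) = -153.7656
Denominator Σ(x_t−x̄)² = 262.8750
r_1 = -153.7656 / 262.8750 = -0.585

-0.585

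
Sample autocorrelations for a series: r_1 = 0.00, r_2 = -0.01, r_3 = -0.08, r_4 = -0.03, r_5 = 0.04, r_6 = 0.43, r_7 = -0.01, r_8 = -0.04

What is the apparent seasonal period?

6

The largest autocorrelation is r_6 = 0.43; the remaining lags stay at or below 0.04.
The dominant spike at lag 6 indicates a seasonal period of 6.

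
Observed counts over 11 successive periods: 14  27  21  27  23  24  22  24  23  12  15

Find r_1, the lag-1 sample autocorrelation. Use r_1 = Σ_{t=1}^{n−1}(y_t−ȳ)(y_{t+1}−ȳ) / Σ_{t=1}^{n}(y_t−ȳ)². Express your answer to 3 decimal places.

0.086

Mean ȳ = (14 + 27 + 21 + 27 + 23 + 24 + 22 + 24 + 23 + 12 + 15)/11 = 21.0909
Numerator Σ_{t=1}^{10}(y_t−ȳ)(y_{t+1}−ȳ) = 22.7190
Denominator Σ(y_t−ȳ)² = 264.9091
r_1 = 22.7190 / 264.9091 = 0.086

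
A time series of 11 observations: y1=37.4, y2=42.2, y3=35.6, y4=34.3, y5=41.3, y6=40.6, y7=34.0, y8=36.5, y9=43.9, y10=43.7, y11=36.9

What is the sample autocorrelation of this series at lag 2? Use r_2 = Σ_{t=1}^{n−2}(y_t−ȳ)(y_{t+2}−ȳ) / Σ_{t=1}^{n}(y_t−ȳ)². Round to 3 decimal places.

Mean ȳ = (37.4 + 42.2 + 35.6 + 34.3 + 41.3 + 40.6 + 34.0 + 36.5 + 43.9 + 43.7 + 36.9)/11 = 38.7636
Numerator Σ_{t=1}^{9}(y_t−ȳ)(y_{t+2}−ȳ) = -88.6990
Denominator Σ(y_t−ȳ)² = 135.4455
r_2 = -88.6990 / 135.4455 = -0.655

-0.655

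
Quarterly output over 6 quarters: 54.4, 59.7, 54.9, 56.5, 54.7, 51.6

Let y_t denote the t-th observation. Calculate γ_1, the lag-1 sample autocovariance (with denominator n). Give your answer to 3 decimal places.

-0.783

Mean ȳ = (54.4 + 59.7 + 54.9 + 56.5 + 54.7 + 51.6)/6 = 55.3000
Σ_{t=1}^{5}(y_t−ȳ)(y_{t+1}−ȳ) = -4.7000
γ_1 = -4.7000 / 6 = -0.783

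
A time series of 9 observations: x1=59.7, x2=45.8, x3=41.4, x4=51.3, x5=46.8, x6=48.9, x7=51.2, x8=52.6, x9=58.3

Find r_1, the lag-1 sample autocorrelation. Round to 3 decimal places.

0.053

Mean x̄ = (59.7 + 45.8 + 41.4 + 51.3 + 46.8 + 48.9 + 51.2 + 52.6 + 58.3)/9 = 50.6667
Numerator Σ_{t=1}^{8}(x_t−x̄)(x_{t+1}−x̄) = 14.4956
Denominator Σ(x_t−x̄)² = 271.9200
r_1 = 14.4956 / 271.9200 = 0.053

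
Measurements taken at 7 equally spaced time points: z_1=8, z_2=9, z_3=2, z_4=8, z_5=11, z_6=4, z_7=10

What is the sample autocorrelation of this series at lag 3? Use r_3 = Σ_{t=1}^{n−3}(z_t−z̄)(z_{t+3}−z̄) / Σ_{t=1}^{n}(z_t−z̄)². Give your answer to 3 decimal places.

0.408

Mean z̄ = (8 + 9 + 2 + 8 + 11 + 4 + 10)/7 = 7.4286
Deviations from mean: 0.5714, 1.5714, -5.4286, 0.5714, 3.5714, -3.4286, 2.5714
Σ(z_t−z̄)(z_{t+3}−z̄) = (0.3265) + (5.6122) + (18.6122) + (1.4694) = 26.0204
Denominator Σ(z_t−z̄)² = 63.7143
r_3 = 26.0204 / 63.7143 = 0.408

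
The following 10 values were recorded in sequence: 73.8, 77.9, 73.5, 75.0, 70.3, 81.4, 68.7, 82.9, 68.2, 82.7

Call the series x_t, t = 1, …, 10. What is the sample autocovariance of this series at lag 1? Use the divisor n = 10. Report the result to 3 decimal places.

-23.335

Mean x̄ = (73.8 + 77.9 + 73.5 + 75.0 + 70.3 + 81.4 + 68.7 + 82.9 + 68.2 + 82.7)/10 = 75.4400
Σ_{t=1}^{9}(x_t−x̄)(x_{t+1}−x̄) = -233.3496
γ_1 = -233.3496 / 10 = -23.335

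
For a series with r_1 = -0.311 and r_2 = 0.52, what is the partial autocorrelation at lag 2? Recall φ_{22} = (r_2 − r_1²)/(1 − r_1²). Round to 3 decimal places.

0.469

φ_{22} = (r_2 − r_1²) / (1 − r_1²)
r_1² = (-0.311)² = 0.096721
Numerator = 0.52 − 0.0967 = 0.4233; denominator = 1 − 0.0967 = 0.9033
φ_{22} = 0.4233 / 0.9033 = 0.469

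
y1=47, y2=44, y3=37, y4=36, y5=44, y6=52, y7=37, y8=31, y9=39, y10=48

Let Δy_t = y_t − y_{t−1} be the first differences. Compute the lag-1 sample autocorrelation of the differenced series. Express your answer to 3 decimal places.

First differences Δy: -3, -7, -1, 8, 8, -15, -6, 8, 9
Mean of differences = 0.1111
Numerator Σ(Δy_t−Δȳ)(Δy_{t+1}−Δȳ) = 78.5432
Denominator Σ(Δy_t−Δȳ)² = 592.8889
r_1(Δy) = 78.5432 / 592.8889 = 0.132

0.132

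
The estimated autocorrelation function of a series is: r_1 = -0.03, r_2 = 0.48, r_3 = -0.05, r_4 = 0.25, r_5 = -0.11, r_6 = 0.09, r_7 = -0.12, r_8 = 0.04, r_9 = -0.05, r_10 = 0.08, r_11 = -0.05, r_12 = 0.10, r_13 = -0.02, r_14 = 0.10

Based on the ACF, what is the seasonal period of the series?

2

The largest autocorrelation is r_2 = 0.48, with a weaker echo at lag 4 (0.25); the remaining lags stay at or below 0.10.
The dominant spike at lag 2 indicates a seasonal period of 2.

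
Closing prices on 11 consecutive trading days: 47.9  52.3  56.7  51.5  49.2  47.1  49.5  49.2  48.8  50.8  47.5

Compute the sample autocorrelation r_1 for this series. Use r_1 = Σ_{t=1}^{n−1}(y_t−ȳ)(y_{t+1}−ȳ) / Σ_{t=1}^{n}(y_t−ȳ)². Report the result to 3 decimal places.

0.285

Mean ȳ = (47.9 + 52.3 + 56.7 + 51.5 + 49.2 + 47.1 + 49.5 + 49.2 + 48.8 + 50.8 + 47.5)/11 = 50.0455
Numerator Σ_{t=1}^{10}(y_t−ȳ)(y_{t+1}−ȳ) = 21.3661
Denominator Σ(y_t−ȳ)² = 75.0873
r_1 = 21.3661 / 75.0873 = 0.285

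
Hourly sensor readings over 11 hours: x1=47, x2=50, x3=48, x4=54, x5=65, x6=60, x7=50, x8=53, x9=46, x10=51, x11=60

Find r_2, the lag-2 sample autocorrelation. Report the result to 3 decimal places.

-0.241

Mean x̄ = (47 + 50 + 48 + 54 + 65 + 60 + 50 + 53 + 46 + 51 + 60)/11 = 53.0909
Numerator Σ_{t=1}^{9}(x_t−x̄)(x_{t+2}−x̄) = -90.4711
Denominator Σ(x_t−x̄)² = 374.9091
r_2 = -90.4711 / 374.9091 = -0.241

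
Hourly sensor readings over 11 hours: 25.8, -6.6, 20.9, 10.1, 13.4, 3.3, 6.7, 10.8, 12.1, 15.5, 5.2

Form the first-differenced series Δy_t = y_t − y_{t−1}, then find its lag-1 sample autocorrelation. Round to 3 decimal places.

First differences Δy: -32.4, 27.5, -10.8, 3.3, -10.1, 3.4, 4.1, 1.3, 3.4, -10.3
Mean of differences = -2.0600
Numerator Σ(Δy_t−Δȳ)(Δy_{t+1}−Δȳ) = -1261.3576
Denominator Σ(Δy_t−Δȳ)² = 2140.8240
r_1(Δy) = -1261.3576 / 2140.8240 = -0.589

-0.589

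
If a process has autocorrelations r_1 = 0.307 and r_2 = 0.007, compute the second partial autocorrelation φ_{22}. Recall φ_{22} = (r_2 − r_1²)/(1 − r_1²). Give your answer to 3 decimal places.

φ_{22} = (r_2 − r_1²) / (1 − r_1²)
r_1² = (0.307)² = 0.094249
Numerator = 0.007 − 0.0942 = -0.0872; denominator = 1 − 0.0942 = 0.9058
φ_{22} = -0.0872 / 0.9058 = -0.096

-0.096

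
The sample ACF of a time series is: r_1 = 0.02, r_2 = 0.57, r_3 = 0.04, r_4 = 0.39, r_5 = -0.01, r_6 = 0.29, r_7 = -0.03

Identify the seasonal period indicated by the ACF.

2

The largest autocorrelation is r_2 = 0.57, with weaker echoes at lags 4 (0.39) and 6 (0.29); the remaining lags stay at or below 0.04.
The dominant spike at lag 2 indicates a seasonal period of 2.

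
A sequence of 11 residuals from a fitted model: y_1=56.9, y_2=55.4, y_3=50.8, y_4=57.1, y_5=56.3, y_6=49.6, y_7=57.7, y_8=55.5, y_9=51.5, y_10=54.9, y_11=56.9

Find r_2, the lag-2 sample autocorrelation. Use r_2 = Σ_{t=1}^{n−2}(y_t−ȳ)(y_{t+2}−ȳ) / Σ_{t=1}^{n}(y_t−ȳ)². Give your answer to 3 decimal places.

Mean ȳ = (56.9 + 55.4 + 50.8 + 57.1 + 56.3 + 49.6 + 57.7 + 55.5 + 51.5 + 54.9 + 56.9)/11 = 54.7818
Numerator Σ_{t=1}^{9}(y_t−ȳ)(y_{t+2}−ȳ) = -40.7934
Denominator Σ(y_t−ȳ)² = 79.5564
r_2 = -40.7934 / 79.5564 = -0.513

-0.513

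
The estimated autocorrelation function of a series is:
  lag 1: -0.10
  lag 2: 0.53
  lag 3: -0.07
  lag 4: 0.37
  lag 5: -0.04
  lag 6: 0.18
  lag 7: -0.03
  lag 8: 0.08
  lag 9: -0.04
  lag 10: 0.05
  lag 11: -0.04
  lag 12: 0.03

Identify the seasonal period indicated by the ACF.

The largest autocorrelation is r_2 = 0.53, with weaker echoes at lags 4 (0.37) and 6 (0.18); the remaining lags stay at or below 0.08.
The dominant spike at lag 2 indicates a seasonal period of 2.

2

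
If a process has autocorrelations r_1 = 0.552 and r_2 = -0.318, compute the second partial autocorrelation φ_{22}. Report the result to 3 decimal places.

-0.896

φ_{22} = (r_2 − r_1²) / (1 − r_1²)
r_1² = (0.552)² = 0.304704
Numerator = -0.318 − 0.3047 = -0.6227; denominator = 1 − 0.3047 = 0.6953
φ_{22} = -0.6227 / 0.6953 = -0.896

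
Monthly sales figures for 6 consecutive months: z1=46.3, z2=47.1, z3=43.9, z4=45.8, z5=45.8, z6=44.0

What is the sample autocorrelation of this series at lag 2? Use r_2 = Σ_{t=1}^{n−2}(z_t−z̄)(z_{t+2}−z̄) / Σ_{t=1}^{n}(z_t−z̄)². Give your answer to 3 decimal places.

-0.214

Mean z̄ = (46.3 + 47.1 + 43.9 + 45.8 + 45.8 + 44.0)/6 = 45.4833
Deviations from mean: 0.8167, 1.6167, -1.5833, 0.3167, 0.3167, -1.4833
Numerator Σ_{t=1}^{4}(z_t−z̄)(z_{t+2}−z̄) = -1.7522
Denominator Σ(z_t−z̄)² = 8.1883
r_2 = -1.7522 / 8.1883 = -0.214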